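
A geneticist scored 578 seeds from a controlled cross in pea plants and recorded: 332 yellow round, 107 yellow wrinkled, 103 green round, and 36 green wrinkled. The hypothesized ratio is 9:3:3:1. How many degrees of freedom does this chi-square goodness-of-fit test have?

A goodness-of-fit test with 4 phenotype classes has df = 4 − 1 = 3.

3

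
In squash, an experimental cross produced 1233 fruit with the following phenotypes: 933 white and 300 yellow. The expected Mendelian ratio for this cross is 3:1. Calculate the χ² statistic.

0.294

Under the 3:1 hypothesis (Σ ratio = 4, N = 1233):
  white: 1233 × 3/4 = 924.75
  yellow: 1233 × 1/4 = 308.25
χ² = Σ (O − E)² / E
  white: (933 − 924.75)² / 924.75 = 0.0736
  yellow: (300 − 308.25)² / 308.25 = 0.2208
χ² = 0.0736 + 0.2208 = 0.2944 ≈ 0.294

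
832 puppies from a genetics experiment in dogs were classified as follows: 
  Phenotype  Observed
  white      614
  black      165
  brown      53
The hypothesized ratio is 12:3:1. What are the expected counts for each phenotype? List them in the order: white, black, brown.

Expected counts for N = 832 under a 12:3:1 ratio (total parts = 16):
  white: 832 × 12/16 = 624
  black: 832 × 3/16 = 156
  brown: 832 × 1/16 = 52

624, 156, 52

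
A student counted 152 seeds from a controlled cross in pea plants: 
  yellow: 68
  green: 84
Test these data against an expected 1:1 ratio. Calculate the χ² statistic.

1.684

Under the 1:1 hypothesis (Σ ratio = 2, N = 152):
  yellow: 152 × 1/2 = 76
  green: 152 × 1/2 = 76
χ² = Σ (O − E)² / E
  yellow: (68 − 76)² / 76 = 0.8421
  green: (84 − 76)² / 76 = 0.8421
χ² = 0.8421 + 0.8421 = 1.6842 ≈ 1.684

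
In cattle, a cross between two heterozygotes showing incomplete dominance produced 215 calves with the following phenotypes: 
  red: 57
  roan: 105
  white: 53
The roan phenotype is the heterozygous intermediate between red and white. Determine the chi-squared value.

0.265

With incomplete dominance, a heterozygote × heterozygote cross gives a 1:2:1 phenotypic ratio.
The 1:2:1 ratio has 4 parts, so with N = 215 the expected counts are:
  red: 215 × 1/4 = 53.75
  roan: 215 × 2/4 = 107.5
  white: 215 × 1/4 = 53.75
χ² = Σ (O − E)² / E
  red: (57 − 53.75)² / 53.75 = 0.1965
  roan: (105 − 107.5)² / 107.5 = 0.0581
  white: (53 − 53.75)² / 53.75 = 0.0105
χ² = 0.1965 + 0.0581 + 0.0105 = 0.2651 ≈ 0.265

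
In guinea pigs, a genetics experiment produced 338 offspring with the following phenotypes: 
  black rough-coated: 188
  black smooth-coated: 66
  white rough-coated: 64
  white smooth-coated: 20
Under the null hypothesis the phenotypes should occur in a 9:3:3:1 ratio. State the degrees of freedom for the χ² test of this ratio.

3

A goodness-of-fit test with 4 phenotype classes has df = 4 − 1 = 3.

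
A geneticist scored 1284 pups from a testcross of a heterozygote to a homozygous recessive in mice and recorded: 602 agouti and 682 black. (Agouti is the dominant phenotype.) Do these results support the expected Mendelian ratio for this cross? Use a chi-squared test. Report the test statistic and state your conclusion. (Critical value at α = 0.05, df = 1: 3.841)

A testcross of a heterozygote (Aa × aa) gives a 1:1 phenotypic ratio.
The 1:1 ratio has 2 parts, so with N = 1284 the expected counts are:
  agouti: 1284 × 1/2 = 642
  black: 1284 × 1/2 = 642
χ² = Σ (O − E)² / E
  agouti: (602 − 642)² / 642 = 2.4922
  black: (682 − 642)² / 642 = 2.4922
χ² = 2.4922 + 2.4922 = 4.9844 ≈ 4.984
Degrees of freedom = 2 − 1 = 1; critical value at α = 0.05 is 3.841.
Since 4.984 > 3.841, we reject the null hypothesis — the data do not fit the 1:1 ratio.

4.984; not consistent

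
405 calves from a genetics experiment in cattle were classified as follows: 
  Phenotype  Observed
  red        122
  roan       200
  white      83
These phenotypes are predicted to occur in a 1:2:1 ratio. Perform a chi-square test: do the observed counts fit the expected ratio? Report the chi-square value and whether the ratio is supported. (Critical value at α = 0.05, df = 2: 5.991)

7.573; not consistent

Total ratio parts = 4. Expected numbers out of 405:
  red: 405 × 1/4 = 101.25
  roan: 405 × 2/4 = 202.5
  white: 405 × 1/4 = 101.25
χ² = Σ (O − E)² / E
  red: (122 − 101.25)² / 101.25 = 4.2525
  roan: (200 − 202.5)² / 202.5 = 0.0309
  white: (83 − 101.25)² / 101.25 = 3.2895
χ² = 4.2525 + 0.0309 + 3.2895 = 7.5729 ≈ 7.573
Degrees of freedom = 3 − 1 = 2; critical value at α = 0.05 is 5.991.
Since 7.573 > 5.991, we reject the null hypothesis — the data do not fit the 1:2:1 ratio.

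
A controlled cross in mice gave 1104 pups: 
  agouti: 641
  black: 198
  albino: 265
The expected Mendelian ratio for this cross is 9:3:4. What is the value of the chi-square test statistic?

The 9:3:4 ratio has 16 parts, so with N = 1104 the expected counts are:
  agouti: 1104 × 9/16 = 621
  black: 1104 × 3/16 = 207
  albino: 1104 × 4/16 = 276
χ² = Σ (O − E)² / E
  agouti: (641 − 621)² / 621 = 0.6441
  black: (198 − 207)² / 207 = 0.3913
  albino: (265 − 276)² / 276 = 0.4384
χ² = 0.6441 + 0.3913 + 0.4384 = 1.4738 ≈ 1.474

1.474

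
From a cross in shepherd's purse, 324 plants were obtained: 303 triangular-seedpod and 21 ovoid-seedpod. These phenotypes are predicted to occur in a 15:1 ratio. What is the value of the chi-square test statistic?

Total ratio parts = 16. Expected numbers out of 324:
  triangular-seedpod: 324 × 15/16 = 303.75
  ovoid-seedpod: 324 × 1/16 = 20.25
χ² = Σ (O − E)² / E
  triangular-seedpod: (303 − 303.75)² / 303.75 = 0.0019
  ovoid-seedpod: (21 − 20.25)² / 20.25 = 0.0278
χ² = 0.0019 + 0.0278 = 0.0297 ≈ 0.030

0.030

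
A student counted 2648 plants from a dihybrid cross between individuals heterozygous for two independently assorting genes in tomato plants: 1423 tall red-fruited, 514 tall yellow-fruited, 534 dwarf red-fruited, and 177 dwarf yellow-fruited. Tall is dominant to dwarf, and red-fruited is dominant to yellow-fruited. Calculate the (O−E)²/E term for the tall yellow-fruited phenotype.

A dihybrid F₂ with independent assortment and complete dominance at both loci gives a 9:3:3:1 phenotypic ratio.
Total ratio parts = 16. Expected numbers out of 2648:
  tall red-fruited: 2648 × 9/16 = 1489.5
  tall yellow-fruited: 2648 × 3/16 = 496.5
  dwarf red-fruited: 2648 × 3/16 = 496.5
  dwarf yellow-fruited: 2648 × 1/16 = 165.5
Contribution of tall yellow-fruited: (514 − 496.5)² / 496.5 = 0.6168

0.617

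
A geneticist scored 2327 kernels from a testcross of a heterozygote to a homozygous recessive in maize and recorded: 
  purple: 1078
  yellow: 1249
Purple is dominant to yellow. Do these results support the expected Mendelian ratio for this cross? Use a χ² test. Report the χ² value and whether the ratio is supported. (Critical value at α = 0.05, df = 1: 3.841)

12.566; not consistent

A testcross of a heterozygote (Aa × aa) gives a 1:1 phenotypic ratio.
The 1:1 ratio has 2 parts, so with N = 2327 the expected counts are:
  purple: 2327 × 1/2 = 1163.5
  yellow: 2327 × 1/2 = 1163.5
χ² = Σ (O − E)² / E
  purple: (1078 − 1163.5)² / 1163.5 = 6.2830
  yellow: (1249 − 1163.5)² / 1163.5 = 6.2830
χ² = 6.2830 + 6.2830 = 12.566
Degrees of freedom = 2 − 1 = 1; critical value at α = 0.05 is 3.841.
Since 12.566 > 3.841, we reject the null hypothesis — the data do not fit the 1:1 ratio.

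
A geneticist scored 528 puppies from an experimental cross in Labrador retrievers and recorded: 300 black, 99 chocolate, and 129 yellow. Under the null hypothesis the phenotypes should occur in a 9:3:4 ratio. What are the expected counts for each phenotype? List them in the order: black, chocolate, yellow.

297, 99, 132

Under the 9:3:4 hypothesis (Σ ratio = 16, N = 528):
  black: 528 × 9/16 = 297
  chocolate: 528 × 3/16 = 99
  yellow: 528 × 4/16 = 132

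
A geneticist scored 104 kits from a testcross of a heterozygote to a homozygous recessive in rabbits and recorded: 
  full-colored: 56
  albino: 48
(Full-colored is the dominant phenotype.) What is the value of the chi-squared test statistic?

A testcross of a heterozygote (Aa × aa) gives a 1:1 phenotypic ratio.
Total ratio parts = 2. Expected numbers out of 104:
  full-colored: 104 × 1/2 = 52
  albino: 104 × 1/2 = 52
χ² = Σ (O − E)² / E
  full-colored: (56 − 52)² / 52 = 0.3077
  albino: (48 − 52)² / 52 = 0.3077
χ² = 0.3077 + 0.3077 = 0.6154 ≈ 0.615

0.615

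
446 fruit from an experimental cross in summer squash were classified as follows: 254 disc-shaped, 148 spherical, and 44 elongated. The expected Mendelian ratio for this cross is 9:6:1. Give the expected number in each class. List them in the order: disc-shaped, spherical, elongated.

250.875, 167.25, 27.875

Under the 9:6:1 hypothesis (Σ ratio = 16, N = 446):
  disc-shaped: 446 × 9/16 = 250.875
  spherical: 446 × 6/16 = 167.25
  elongated: 446 × 1/16 = 27.875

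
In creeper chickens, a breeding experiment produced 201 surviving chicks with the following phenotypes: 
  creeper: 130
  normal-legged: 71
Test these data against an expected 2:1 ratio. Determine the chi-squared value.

Expected counts for N = 201 under a 2:1 ratio (total parts = 3):
  creeper: 201 × 2/3 = 134
  normal-legged: 201 × 1/3 = 67
χ² = Σ (O − E)² / E
  creeper: (130 − 134)² / 134 = 0.1194
  normal-legged: (71 − 67)² / 67 = 0.2388
χ² = 0.1194 + 0.2388 = 0.3582 ≈ 0.358

0.358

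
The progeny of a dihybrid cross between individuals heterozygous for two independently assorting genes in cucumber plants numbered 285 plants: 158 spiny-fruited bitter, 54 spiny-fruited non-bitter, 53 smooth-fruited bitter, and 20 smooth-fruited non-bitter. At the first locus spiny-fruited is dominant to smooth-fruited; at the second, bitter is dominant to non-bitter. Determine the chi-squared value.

0.312

A dihybrid F₂ with independent assortment and complete dominance at both loci gives a 9:3:3:1 phenotypic ratio.
The 9:3:3:1 ratio has 16 parts, so with N = 285 the expected counts are:
  spiny-fruited bitter: 285 × 9/16 = 160.3125
  spiny-fruited non-bitter: 285 × 3/16 = 53.4375
  smooth-fruited bitter: 285 × 3/16 = 53.4375
  smooth-fruited non-bitter: 285 × 1/16 = 17.8125
χ² = Σ (O − E)² / E
  spiny-fruited bitter: (158 − 160.3125)² / 160.3125 = 0.0334
  spiny-fruited non-bitter: (54 − 53.4375)² / 53.4375 = 0.0059
  smooth-fruited bitter: (53 − 53.4375)² / 53.4375 = 0.0036
  smooth-fruited non-bitter: (20 − 17.8125)² / 17.8125 = 0.2686
χ² = 0.0334 + 0.0059 + 0.0036 + 0.2686 = 0.3115 ≈ 0.312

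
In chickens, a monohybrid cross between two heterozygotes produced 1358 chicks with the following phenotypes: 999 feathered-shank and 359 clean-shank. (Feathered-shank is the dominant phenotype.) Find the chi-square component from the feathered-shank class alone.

For a monohybrid cross between heterozygotes with complete dominance, the expected phenotypic ratio is 3:1.
Total ratio parts = 4. Expected numbers out of 1358:
  feathered-shank: 1358 × 3/4 = 1018.5
  clean-shank: 1358 × 1/4 = 339.5
Contribution of feathered-shank: (999 − 1018.5)² / 1018.5 = 0.3733

0.373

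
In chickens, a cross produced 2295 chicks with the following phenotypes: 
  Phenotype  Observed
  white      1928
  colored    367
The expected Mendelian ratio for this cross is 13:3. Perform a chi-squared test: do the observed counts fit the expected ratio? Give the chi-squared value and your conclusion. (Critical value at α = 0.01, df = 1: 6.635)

11.465; not consistent

The 13:3 ratio has 16 parts, so with N = 2295 the expected counts are:
  white: 2295 × 13/16 = 1864.6875
  colored: 2295 × 3/16 = 430.3125
χ² = Σ (O − E)² / E
  white: (1928 − 1864.6875)² / 1864.6875 = 2.1497
  colored: (367 − 430.3125)² / 430.3125 = 9.3153
χ² = 2.1497 + 9.3153 = 11.465
Degrees of freedom = 2 − 1 = 1; critical value at α = 0.01 is 6.635.
Since 11.465 > 6.635, we reject the null hypothesis — the data do not fit the 13:3 ratio.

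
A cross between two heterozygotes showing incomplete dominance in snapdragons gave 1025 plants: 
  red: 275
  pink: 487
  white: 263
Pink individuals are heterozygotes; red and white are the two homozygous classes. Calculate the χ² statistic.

With incomplete dominance, a heterozygote × heterozygote cross gives a 1:2:1 phenotypic ratio.
The 1:2:1 ratio has 4 parts, so with N = 1025 the expected counts are:
  red: 1025 × 1/4 = 256.25
  pink: 1025 × 2/4 = 512.5
  white: 1025 × 1/4 = 256.25
χ² = Σ (O − E)² / E
  red: (275 − 256.25)² / 256.25 = 1.3720
  pink: (487 − 512.5)² / 512.5 = 1.2688
  white: (263 − 256.25)² / 256.25 = 0.1778
χ² = 1.3720 + 1.2688 + 0.1778 = 2.8186 ≈ 2.819

2.819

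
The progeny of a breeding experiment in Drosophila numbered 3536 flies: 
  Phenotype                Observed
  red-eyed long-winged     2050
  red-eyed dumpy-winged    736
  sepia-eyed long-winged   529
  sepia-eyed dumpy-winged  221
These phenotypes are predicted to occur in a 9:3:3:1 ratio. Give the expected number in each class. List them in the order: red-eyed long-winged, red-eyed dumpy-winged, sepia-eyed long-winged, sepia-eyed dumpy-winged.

1989, 663, 663, 221

Total ratio parts = 16. Expected numbers out of 3536:
  red-eyed long-winged: 3536 × 9/16 = 1989
  red-eyed dumpy-winged: 3536 × 3/16 = 663
  sepia-eyed long-winged: 3536 × 3/16 = 663
  sepia-eyed dumpy-winged: 3536 × 1/16 = 221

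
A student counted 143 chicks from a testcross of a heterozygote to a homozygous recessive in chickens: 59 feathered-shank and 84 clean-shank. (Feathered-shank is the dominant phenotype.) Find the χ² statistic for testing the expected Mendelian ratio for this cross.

4.371

A testcross of a heterozygote (Aa × aa) gives a 1:1 phenotypic ratio.
The 1:1 ratio has 2 parts, so with N = 143 the expected counts are:
  feathered-shank: 143 × 1/2 = 71.5
  clean-shank: 143 × 1/2 = 71.5
χ² = Σ (O − E)² / E
  feathered-shank: (59 − 71.5)² / 71.5 = 2.1853
  clean-shank: (84 − 71.5)² / 71.5 = 2.1853
χ² = 2.1853 + 2.1853 = 4.3706 ≈ 4.371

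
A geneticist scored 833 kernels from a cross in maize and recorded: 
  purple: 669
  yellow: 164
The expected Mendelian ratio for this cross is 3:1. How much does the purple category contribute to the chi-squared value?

3.134

Expected counts for N = 833 under a 3:1 ratio (total parts = 4):
  purple: 833 × 3/4 = 624.75
  yellow: 833 × 1/4 = 208.25
Contribution of purple: (669 − 624.75)² / 624.75 = 3.1342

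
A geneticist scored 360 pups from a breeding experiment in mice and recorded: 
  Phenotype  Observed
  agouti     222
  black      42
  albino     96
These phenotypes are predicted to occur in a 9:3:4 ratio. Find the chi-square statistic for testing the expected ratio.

Under the 9:3:4 hypothesis (Σ ratio = 16, N = 360):
  agouti: 360 × 9/16 = 202.5
  black: 360 × 3/16 = 67.5
  albino: 360 × 4/16 = 90
χ² = Σ (O − E)² / E
  agouti: (222 − 202.5)² / 202.5 = 1.8778
  black: (42 − 67.5)² / 67.5 = 9.6333
  albino: (96 − 90)² / 90 = 0.4000
χ² = 1.8778 + 9.6333 + 0.4000 = 11.9111 ≈ 11.911

11.911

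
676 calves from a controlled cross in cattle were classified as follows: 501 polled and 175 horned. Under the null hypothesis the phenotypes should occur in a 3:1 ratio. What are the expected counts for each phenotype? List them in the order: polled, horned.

Under the 3:1 hypothesis (Σ ratio = 4, N = 676):
  polled: 676 × 3/4 = 507
  horned: 676 × 1/4 = 169

507, 169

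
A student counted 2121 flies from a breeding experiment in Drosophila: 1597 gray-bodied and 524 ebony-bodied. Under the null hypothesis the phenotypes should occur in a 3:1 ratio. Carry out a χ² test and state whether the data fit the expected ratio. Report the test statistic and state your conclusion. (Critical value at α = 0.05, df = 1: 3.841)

0.098; consistent

Total ratio parts = 4. Expected numbers out of 2121:
  gray-bodied: 2121 × 3/4 = 1590.75
  ebony-bodied: 2121 × 1/4 = 530.25
χ² = Σ (O − E)² / E
  gray-bodied: (1597 − 1590.75)² / 1590.75 = 0.0246
  ebony-bodied: (524 − 530.25)² / 530.25 = 0.0737
χ² = 0.0246 + 0.0737 = 0.0983 ≈ 0.098
Degrees of freedom = 2 − 1 = 1; critical value at α = 0.05 is 3.841.
Since 0.098 < 3.841, we fail to reject the null hypothesis — the data are consistent with the 3:1 ratio.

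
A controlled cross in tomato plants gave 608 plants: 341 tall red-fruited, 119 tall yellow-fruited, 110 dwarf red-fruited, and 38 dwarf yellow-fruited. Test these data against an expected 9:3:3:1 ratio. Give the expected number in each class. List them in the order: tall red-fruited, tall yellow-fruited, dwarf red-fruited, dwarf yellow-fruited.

342, 114, 114, 38

Total ratio parts = 16. Expected numbers out of 608:
  tall red-fruited: 608 × 9/16 = 342
  tall yellow-fruited: 608 × 3/16 = 114
  dwarf red-fruited: 608 × 3/16 = 114
  dwarf yellow-fruited: 608 × 1/16 = 38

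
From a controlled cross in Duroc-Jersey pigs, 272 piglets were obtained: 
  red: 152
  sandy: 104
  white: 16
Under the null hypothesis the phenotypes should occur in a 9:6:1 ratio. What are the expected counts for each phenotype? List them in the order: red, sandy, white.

Under the 9:6:1 hypothesis (Σ ratio = 16, N = 272):
  red: 272 × 9/16 = 153
  sandy: 272 × 6/16 = 102
  white: 272 × 1/16 = 17

153, 102, 17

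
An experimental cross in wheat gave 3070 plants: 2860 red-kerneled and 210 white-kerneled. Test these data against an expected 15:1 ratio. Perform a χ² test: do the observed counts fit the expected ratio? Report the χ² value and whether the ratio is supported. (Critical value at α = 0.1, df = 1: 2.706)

Under the 15:1 hypothesis (Σ ratio = 16, N = 3070):
  red-kerneled: 3070 × 15/16 = 2878.125
  white-kerneled: 3070 × 1/16 = 191.875
χ² = Σ (O − E)² / E
  red-kerneled: (2860 − 2878.125)² / 2878.125 = 0.1141
  white-kerneled: (210 − 191.875)² / 191.875 = 1.7121
χ² = 0.1141 + 1.7121 = 1.8262 ≈ 1.826
Degrees of freedom = 2 − 1 = 1; critical value at α = 0.1 is 2.706.
Since 1.826 < 2.706, we fail to reject the null hypothesis — the data are consistent with the 15:1 ratio.

1.826; consistent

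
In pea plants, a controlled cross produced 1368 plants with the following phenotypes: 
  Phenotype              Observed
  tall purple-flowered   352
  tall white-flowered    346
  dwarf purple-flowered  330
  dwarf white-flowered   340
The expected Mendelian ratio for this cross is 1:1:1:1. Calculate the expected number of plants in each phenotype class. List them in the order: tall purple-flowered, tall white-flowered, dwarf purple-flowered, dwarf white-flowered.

342, 342, 342, 342

Expected counts for N = 1368 under a 1:1:1:1 ratio (total parts = 4):
  tall purple-flowered: 1368 × 1/4 = 342
  tall white-flowered: 1368 × 1/4 = 342
  dwarf purple-flowered: 1368 × 1/4 = 342
  dwarf white-flowered: 1368 × 1/4 = 342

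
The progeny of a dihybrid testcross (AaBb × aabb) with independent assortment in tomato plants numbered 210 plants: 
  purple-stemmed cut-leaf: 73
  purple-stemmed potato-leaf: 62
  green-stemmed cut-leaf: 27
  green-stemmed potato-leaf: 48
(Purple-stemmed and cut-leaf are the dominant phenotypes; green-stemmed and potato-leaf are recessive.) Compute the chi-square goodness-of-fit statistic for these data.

A dihybrid testcross with independent assortment gives a 1:1:1:1 ratio.
Expected counts for N = 210 under a 1:1:1:1 ratio (total parts = 4):
  purple-stemmed cut-leaf: 210 × 1/4 = 52.5
  purple-stemmed potato-leaf: 210 × 1/4 = 52.5
  green-stemmed cut-leaf: 210 × 1/4 = 52.5
  green-stemmed potato-leaf: 210 × 1/4 = 52.5
χ² = Σ (O − E)² / E
  purple-stemmed cut-leaf: (73 − 52.5)² / 52.5 = 8.0048
  purple-stemmed potato-leaf: (62 − 52.5)² / 52.5 = 1.7190
  green-stemmed cut-leaf: (27 − 52.5)² / 52.5 = 12.3857
  green-stemmed potato-leaf: (48 − 52.5)² / 52.5 = 0.3857
χ² = 8.0048 + 1.7190 + 12.3857 + 0.3857 = 22.4952 ≈ 22.495

22.495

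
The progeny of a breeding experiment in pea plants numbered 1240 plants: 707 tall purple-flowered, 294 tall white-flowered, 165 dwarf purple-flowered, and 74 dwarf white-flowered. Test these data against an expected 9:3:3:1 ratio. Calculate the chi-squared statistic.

Total ratio parts = 16. Expected numbers out of 1240:
  tall purple-flowered: 1240 × 9/16 = 697.5
  tall white-flowered: 1240 × 3/16 = 232.5
  dwarf purple-flowered: 1240 × 3/16 = 232.5
  dwarf white-flowered: 1240 × 1/16 = 77.5
χ² = Σ (O − E)² / E
  tall purple-flowered: (707 − 697.5)² / 697.5 = 0.1294
  tall white-flowered: (294 − 232.5)² / 232.5 = 16.2677
  dwarf purple-flowered: (165 − 232.5)² / 232.5 = 19.5968
  dwarf white-flowered: (74 − 77.5)² / 77.5 = 0.1581
χ² = 0.1294 + 16.2677 + 19.5968 + 0.1581 = 36.152

36.152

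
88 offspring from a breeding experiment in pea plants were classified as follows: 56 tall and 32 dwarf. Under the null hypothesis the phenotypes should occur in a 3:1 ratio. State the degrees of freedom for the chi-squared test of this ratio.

A goodness-of-fit test with 2 phenotype classes has df = 2 − 1 = 1.

1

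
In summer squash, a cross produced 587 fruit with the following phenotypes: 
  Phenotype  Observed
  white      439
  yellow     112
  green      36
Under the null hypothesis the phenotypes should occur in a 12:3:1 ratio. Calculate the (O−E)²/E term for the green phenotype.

0.013

Under the 12:3:1 hypothesis (Σ ratio = 16, N = 587):
  white: 587 × 12/16 = 440.25
  yellow: 587 × 3/16 = 110.0625
  green: 587 × 1/16 = 36.6875
Contribution of green: (36 − 36.6875)² / 36.6875 = 0.0129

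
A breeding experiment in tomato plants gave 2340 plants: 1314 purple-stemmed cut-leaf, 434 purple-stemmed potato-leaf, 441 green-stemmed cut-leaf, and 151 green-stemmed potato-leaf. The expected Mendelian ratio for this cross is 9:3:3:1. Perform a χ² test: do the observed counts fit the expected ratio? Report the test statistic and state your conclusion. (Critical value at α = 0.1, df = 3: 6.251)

0.221; consistent

Under the 9:3:3:1 hypothesis (Σ ratio = 16, N = 2340):
  purple-stemmed cut-leaf: 2340 × 9/16 = 1316.25
  purple-stemmed potato-leaf: 2340 × 3/16 = 438.75
  green-stemmed cut-leaf: 2340 × 3/16 = 438.75
  green-stemmed potato-leaf: 2340 × 1/16 = 146.25
χ² = Σ (O − E)² / E
  purple-stemmed cut-leaf: (1314 − 1316.25)² / 1316.25 = 0.0038
  purple-stemmed potato-leaf: (434 − 438.75)² / 438.75 = 0.0514
  green-stemmed cut-leaf: (441 − 438.75)² / 438.75 = 0.0115
  green-stemmed potato-leaf: (151 − 146.25)² / 146.25 = 0.1543
χ² = 0.0038 + 0.0514 + 0.0115 + 0.1543 = 0.221
Degrees of freedom = 4 − 1 = 3; critical value at α = 0.1 is 6.251.
Since 0.221 < 6.251, we fail to reject the null hypothesis — the data are consistent with the 9:3:3:1 ratio.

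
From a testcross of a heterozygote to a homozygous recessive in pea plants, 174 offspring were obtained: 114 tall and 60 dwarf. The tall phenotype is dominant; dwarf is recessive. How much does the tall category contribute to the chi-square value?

8.379

A testcross of a heterozygote (Aa × aa) gives a 1:1 phenotypic ratio.
The 1:1 ratio has 2 parts, so with N = 174 the expected counts are:
  tall: 174 × 1/2 = 87
  dwarf: 174 × 1/2 = 87
Contribution of tall: (114 − 87)² / 87 = 8.3793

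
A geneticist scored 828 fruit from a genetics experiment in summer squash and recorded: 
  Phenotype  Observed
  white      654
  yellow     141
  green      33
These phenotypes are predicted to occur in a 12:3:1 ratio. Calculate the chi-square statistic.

Expected counts for N = 828 under a 12:3:1 ratio (total parts = 16):
  white: 828 × 12/16 = 621
  yellow: 828 × 3/16 = 155.25
  green: 828 × 1/16 = 51.75
χ² = Σ (O − E)² / E
  white: (654 − 621)² / 621 = 1.7536
  yellow: (141 − 155.25)² / 155.25 = 1.3080
  green: (33 − 51.75)² / 51.75 = 6.7935
χ² = 1.7536 + 1.3080 + 6.7935 = 9.8551 ≈ 9.855

9.855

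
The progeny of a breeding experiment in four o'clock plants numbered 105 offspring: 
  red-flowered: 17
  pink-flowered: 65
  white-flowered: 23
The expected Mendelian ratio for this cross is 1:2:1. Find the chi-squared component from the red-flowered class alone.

The 1:2:1 ratio has 4 parts, so with N = 105 the expected counts are:
  red-flowered: 105 × 1/4 = 26.25
  pink-flowered: 105 × 2/4 = 52.5
  white-flowered: 105 × 1/4 = 26.25
Contribution of red-flowered: (17 − 26.25)² / 26.25 = 3.2595

3.260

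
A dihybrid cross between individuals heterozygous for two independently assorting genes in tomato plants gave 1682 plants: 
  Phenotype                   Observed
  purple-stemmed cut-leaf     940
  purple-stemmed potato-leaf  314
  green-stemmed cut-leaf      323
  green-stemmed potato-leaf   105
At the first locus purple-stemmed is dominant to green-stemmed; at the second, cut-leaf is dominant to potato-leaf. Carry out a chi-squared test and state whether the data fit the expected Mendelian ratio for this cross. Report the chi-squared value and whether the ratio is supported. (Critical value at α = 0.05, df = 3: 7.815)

A dihybrid F₂ with independent assortment and complete dominance at both loci gives a 9:3:3:1 phenotypic ratio.
Under the 9:3:3:1 hypothesis (Σ ratio = 16, N = 1682):
  purple-stemmed cut-leaf: 1682 × 9/16 = 946.125
  purple-stemmed potato-leaf: 1682 × 3/16 = 315.375
  green-stemmed cut-leaf: 1682 × 3/16 = 315.375
  green-stemmed potato-leaf: 1682 × 1/16 = 105.125
χ² = Σ (O − E)² / E
  purple-stemmed cut-leaf: (940 − 946.125)² / 946.125 = 0.0397
  purple-stemmed potato-leaf: (314 − 315.375)² / 315.375 = 0.0060
  green-stemmed cut-leaf: (323 − 315.375)² / 315.375 = 0.1844
  green-stemmed potato-leaf: (105 − 105.125)² / 105.125 = 0.0001
χ² = 0.0397 + 0.0060 + 0.1844 + 0.0001 = 0.2302 ≈ 0.230
Degrees of freedom = 4 − 1 = 3; critical value at α = 0.05 is 7.815.
Since 0.230 < 7.815, we fail to reject the null hypothesis — the data are consistent with the 9:3:3:1 ratio.

0.230; consistent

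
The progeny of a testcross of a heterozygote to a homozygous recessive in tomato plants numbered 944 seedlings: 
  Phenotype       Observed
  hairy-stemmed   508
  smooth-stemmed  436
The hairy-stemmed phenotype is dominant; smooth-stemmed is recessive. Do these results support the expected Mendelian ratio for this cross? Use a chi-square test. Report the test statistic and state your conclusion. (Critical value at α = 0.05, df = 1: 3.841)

A testcross of a heterozygote (Aa × aa) gives a 1:1 phenotypic ratio.
Under the 1:1 hypothesis (Σ ratio = 2, N = 944):
  hairy-stemmed: 944 × 1/2 = 472
  smooth-stemmed: 944 × 1/2 = 472
χ² = Σ (O − E)² / E
  hairy-stemmed: (508 − 472)² / 472 = 2.7458
  smooth-stemmed: (436 − 472)² / 472 = 2.7458
χ² = 2.7458 + 2.7458 = 5.4916 ≈ 5.492
Degrees of freedom = 2 − 1 = 1; critical value at α = 0.05 is 3.841.
Since 5.492 > 3.841, we reject the null hypothesis — the data do not fit the 1:1 ratio.

5.492; not consistent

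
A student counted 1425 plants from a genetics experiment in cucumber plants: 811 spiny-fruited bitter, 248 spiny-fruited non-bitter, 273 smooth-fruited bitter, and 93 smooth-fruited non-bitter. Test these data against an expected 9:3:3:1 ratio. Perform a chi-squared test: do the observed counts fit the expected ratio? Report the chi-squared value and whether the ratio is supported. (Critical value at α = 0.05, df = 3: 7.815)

Under the 9:3:3:1 hypothesis (Σ ratio = 16, N = 1425):
  spiny-fruited bitter: 1425 × 9/16 = 801.5625
  spiny-fruited non-bitter: 1425 × 3/16 = 267.1875
  smooth-fruited bitter: 1425 × 3/16 = 267.1875
  smooth-fruited non-bitter: 1425 × 1/16 = 89.0625
χ² = Σ (O − E)² / E
  spiny-fruited bitter: (811 − 801.5625)² / 801.5625 = 0.1111
  spiny-fruited non-bitter: (248 − 267.1875)² / 267.1875 = 1.3779
  smooth-fruited bitter: (273 − 267.1875)² / 267.1875 = 0.1264
  smooth-fruited non-bitter: (93 − 89.0625)² / 89.0625 = 0.1741
χ² = 0.1111 + 1.3779 + 0.1264 + 0.1741 = 1.7895 ≈ 1.790
Degrees of freedom = 4 − 1 = 3; critical value at α = 0.05 is 7.815.
Since 1.790 < 7.815, we fail to reject the null hypothesis — the data are consistent with the 9:3:3:1 ratio.

1.790; consistent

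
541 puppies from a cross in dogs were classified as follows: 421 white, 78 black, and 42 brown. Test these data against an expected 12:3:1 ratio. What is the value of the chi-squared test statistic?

7.971

Under the 12:3:1 hypothesis (Σ ratio = 16, N = 541):
  white: 541 × 12/16 = 405.75
  black: 541 × 3/16 = 101.4375
  brown: 541 × 1/16 = 33.8125
χ² = Σ (O − E)² / E
  white: (421 − 405.75)² / 405.75 = 0.5732
  black: (78 − 101.4375)² / 101.4375 = 5.4153
  brown: (42 − 33.8125)² / 33.8125 = 1.9826
χ² = 0.5732 + 5.4153 + 1.9826 = 7.9711 ≈ 7.971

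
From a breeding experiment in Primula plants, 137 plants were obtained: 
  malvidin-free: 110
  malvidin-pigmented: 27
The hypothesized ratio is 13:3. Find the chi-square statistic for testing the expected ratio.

0.083

Expected counts for N = 137 under a 13:3 ratio (total parts = 16):
  malvidin-free: 137 × 13/16 = 111.3125
  malvidin-pigmented: 137 × 3/16 = 25.6875
χ² = Σ (O − E)² / E
  malvidin-free: (110 − 111.3125)² / 111.3125 = 0.0155
  malvidin-pigmented: (27 − 25.6875)² / 25.6875 = 0.0671
χ² = 0.0155 + 0.0671 = 0.0826 ≈ 0.083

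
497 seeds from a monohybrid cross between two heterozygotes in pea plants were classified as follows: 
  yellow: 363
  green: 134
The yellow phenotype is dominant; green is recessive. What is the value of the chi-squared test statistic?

1.020

For a monohybrid cross between heterozygotes with complete dominance, the expected phenotypic ratio is 3:1.
Expected counts for N = 497 under a 3:1 ratio (total parts = 4):
  yellow: 497 × 3/4 = 372.75
  green: 497 × 1/4 = 124.25
χ² = Σ (O − E)² / E
  yellow: (363 − 372.75)² / 372.75 = 0.2550
  green: (134 − 124.25)² / 124.25 = 0.7651
χ² = 0.2550 + 0.7651 = 1.0201 ≈ 1.020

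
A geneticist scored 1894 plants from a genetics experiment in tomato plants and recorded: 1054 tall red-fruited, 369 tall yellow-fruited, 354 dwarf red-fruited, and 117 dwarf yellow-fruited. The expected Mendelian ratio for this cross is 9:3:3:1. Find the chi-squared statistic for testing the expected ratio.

Under the 9:3:3:1 hypothesis (Σ ratio = 16, N = 1894):
  tall red-fruited: 1894 × 9/16 = 1065.375
  tall yellow-fruited: 1894 × 3/16 = 355.125
  dwarf red-fruited: 1894 × 3/16 = 355.125
  dwarf yellow-fruited: 1894 × 1/16 = 118.375
χ² = Σ (O − E)² / E
  tall red-fruited: (1054 − 1065.375)² / 1065.375 = 0.1215
  tall yellow-fruited: (369 − 355.125)² / 355.125 = 0.5421
  dwarf red-fruited: (354 − 355.125)² / 355.125 = 0.0036
  dwarf yellow-fruited: (117 − 118.375)² / 118.375 = 0.0160
χ² = 0.1215 + 0.5421 + 0.0036 + 0.0160 = 0.6832 ≈ 0.683

0.683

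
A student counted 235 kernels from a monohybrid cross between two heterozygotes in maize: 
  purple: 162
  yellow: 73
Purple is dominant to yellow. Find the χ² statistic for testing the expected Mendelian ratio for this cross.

4.609

For a monohybrid cross between heterozygotes with complete dominance, the expected phenotypic ratio is 3:1.
Expected counts for N = 235 under a 3:1 ratio (total parts = 4):
  purple: 235 × 3/4 = 176.25
  yellow: 235 × 1/4 = 58.75
χ² = Σ (O − E)² / E
  purple: (162 − 176.25)² / 176.25 = 1.1521
  yellow: (73 − 58.75)² / 58.75 = 3.4564
χ² = 1.1521 + 3.4564 = 4.6085 ≈ 4.609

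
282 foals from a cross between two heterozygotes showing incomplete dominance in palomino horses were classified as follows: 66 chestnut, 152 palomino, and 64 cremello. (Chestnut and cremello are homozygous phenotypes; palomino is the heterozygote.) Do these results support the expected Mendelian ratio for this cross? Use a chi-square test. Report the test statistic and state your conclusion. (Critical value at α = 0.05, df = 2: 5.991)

1.745; consistent

With incomplete dominance, a heterozygote × heterozygote cross gives a 1:2:1 phenotypic ratio.
The 1:2:1 ratio has 4 parts, so with N = 282 the expected counts are:
  chestnut: 282 × 1/4 = 70.5
  palomino: 282 × 2/4 = 141
  cremello: 282 × 1/4 = 70.5
χ² = Σ (O − E)² / E
  chestnut: (66 − 70.5)² / 70.5 = 0.2872
  palomino: (152 − 141)² / 141 = 0.8582
  cremello: (64 − 70.5)² / 70.5 = 0.5993
χ² = 0.2872 + 0.8582 + 0.5993 = 1.7447 ≈ 1.745
Degrees of freedom = 3 − 1 = 2; critical value at α = 0.05 is 5.991.
Since 1.745 < 5.991, we fail to reject the null hypothesis — the data are consistent with the 1:2:1 ratio.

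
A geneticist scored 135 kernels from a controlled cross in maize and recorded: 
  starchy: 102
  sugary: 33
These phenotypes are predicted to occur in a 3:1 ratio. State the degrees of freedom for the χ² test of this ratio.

A goodness-of-fit test with 2 phenotype classes has df = 2 − 1 = 1.

1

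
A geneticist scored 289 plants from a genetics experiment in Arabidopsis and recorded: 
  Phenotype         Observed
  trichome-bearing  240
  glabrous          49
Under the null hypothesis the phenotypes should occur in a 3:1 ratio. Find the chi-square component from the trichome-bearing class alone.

The 3:1 ratio has 4 parts, so with N = 289 the expected counts are:
  trichome-bearing: 289 × 3/4 = 216.75
  glabrous: 289 × 1/4 = 72.25
Contribution of trichome-bearing: (240 − 216.75)² / 216.75 = 2.4939

2.494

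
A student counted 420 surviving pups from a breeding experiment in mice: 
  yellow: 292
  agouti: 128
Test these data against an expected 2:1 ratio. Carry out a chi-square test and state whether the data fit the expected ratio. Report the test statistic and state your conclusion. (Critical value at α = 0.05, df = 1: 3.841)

Total ratio parts = 3. Expected numbers out of 420:
  yellow: 420 × 2/3 = 280
  agouti: 420 × 1/3 = 140
χ² = Σ (O − E)² / E
  yellow: (292 − 280)² / 280 = 0.5143
  agouti: (128 − 140)² / 140 = 1.0286
χ² = 0.5143 + 1.0286 = 1.5429 ≈ 1.543
Degrees of freedom = 2 − 1 = 1; critical value at α = 0.05 is 3.841.
Since 1.543 < 3.841, we fail to reject the null hypothesis — the data are consistent with the 2:1 ratio.

1.543; consistent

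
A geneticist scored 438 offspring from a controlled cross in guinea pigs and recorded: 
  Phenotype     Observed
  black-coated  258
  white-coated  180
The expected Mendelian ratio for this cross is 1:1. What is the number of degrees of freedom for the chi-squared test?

1

A goodness-of-fit test with 2 phenotype classes has df = 2 − 1 = 1.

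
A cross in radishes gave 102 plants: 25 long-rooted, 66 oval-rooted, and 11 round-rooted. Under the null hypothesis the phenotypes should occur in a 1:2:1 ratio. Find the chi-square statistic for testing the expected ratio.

12.667

Total ratio parts = 4. Expected numbers out of 102:
  long-rooted: 102 × 1/4 = 25.5
  oval-rooted: 102 × 2/4 = 51
  round-rooted: 102 × 1/4 = 25.5
χ² = Σ (O − E)² / E
  long-rooted: (25 − 25.5)² / 25.5 = 0.0098
  oval-rooted: (66 − 51)² / 51 = 4.4118
  round-rooted: (11 − 25.5)² / 25.5 = 8.2451
χ² = 0.0098 + 4.4118 + 8.2451 = 12.6667 ≈ 12.667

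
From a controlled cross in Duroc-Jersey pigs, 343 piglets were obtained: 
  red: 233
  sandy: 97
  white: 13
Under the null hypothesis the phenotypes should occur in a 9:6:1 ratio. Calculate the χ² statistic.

Expected counts for N = 343 under a 9:6:1 ratio (total parts = 16):
  red: 343 × 9/16 = 192.9375
  sandy: 343 × 6/16 = 128.625
  white: 343 × 1/16 = 21.4375
χ² = Σ (O − E)² / E
  red: (233 − 192.9375)² / 192.9375 = 8.3188
  sandy: (97 − 128.625)² / 128.625 = 7.7756
  white: (13 − 21.4375)² / 21.4375 = 3.3209
χ² = 8.3188 + 7.7756 + 3.3209 = 19.4153 ≈ 19.415

19.415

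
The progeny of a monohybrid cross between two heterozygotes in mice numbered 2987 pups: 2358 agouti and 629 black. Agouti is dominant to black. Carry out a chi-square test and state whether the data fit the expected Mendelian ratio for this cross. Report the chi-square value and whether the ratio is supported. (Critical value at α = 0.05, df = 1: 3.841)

For a monohybrid cross between heterozygotes with complete dominance, the expected phenotypic ratio is 3:1.
Expected counts for N = 2987 under a 3:1 ratio (total parts = 4):
  agouti: 2987 × 3/4 = 2240.25
  black: 2987 × 1/4 = 746.75
χ² = Σ (O − E)² / E
  agouti: (2358 − 2240.25)² / 2240.25 = 6.1891
  black: (629 − 746.75)² / 746.75 = 18.5672
χ² = 6.1891 + 18.5672 = 24.7563 ≈ 24.756
Degrees of freedom = 2 − 1 = 1; critical value at α = 0.05 is 3.841.
Since 24.756 > 3.841, we reject the null hypothesis — the data do not fit the 3:1 ratio.

24.756; not consistent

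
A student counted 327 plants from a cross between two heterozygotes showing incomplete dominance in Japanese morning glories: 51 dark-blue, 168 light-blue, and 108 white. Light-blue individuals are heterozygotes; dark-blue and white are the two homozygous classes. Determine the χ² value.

20.119

With incomplete dominance, a heterozygote × heterozygote cross gives a 1:2:1 phenotypic ratio.
Total ratio parts = 4. Expected numbers out of 327:
  dark-blue: 327 × 1/4 = 81.75
  light-blue: 327 × 2/4 = 163.5
  white: 327 × 1/4 = 81.75
χ² = Σ (O − E)² / E
  dark-blue: (51 − 81.75)² / 81.75 = 11.5665
  light-blue: (168 − 163.5)² / 163.5 = 0.1239
  white: (108 − 81.75)² / 81.75 = 8.4289
χ² = 11.5665 + 0.1239 + 8.4289 = 20.1193 ≈ 20.119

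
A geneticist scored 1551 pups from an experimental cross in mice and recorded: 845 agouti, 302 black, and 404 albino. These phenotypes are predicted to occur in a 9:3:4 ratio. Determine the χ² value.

The 9:3:4 ratio has 16 parts, so with N = 1551 the expected counts are:
  agouti: 1551 × 9/16 = 872.4375
  black: 1551 × 3/16 = 290.8125
  albino: 1551 × 4/16 = 387.75
χ² = Σ (O − E)² / E
  agouti: (845 − 872.4375)² / 872.4375 = 0.8629
  black: (302 − 290.8125)² / 290.8125 = 0.4304
  albino: (404 − 387.75)² / 387.75 = 0.6810
χ² = 0.8629 + 0.4304 + 0.6810 = 1.9743 ≈ 1.974

1.974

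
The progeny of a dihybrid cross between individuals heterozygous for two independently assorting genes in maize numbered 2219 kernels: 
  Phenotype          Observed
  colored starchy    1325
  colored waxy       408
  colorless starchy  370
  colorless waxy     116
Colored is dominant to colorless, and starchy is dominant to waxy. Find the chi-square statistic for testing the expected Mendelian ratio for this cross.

13.694

A dihybrid F₂ with independent assortment and complete dominance at both loci gives a 9:3:3:1 phenotypic ratio.
Total ratio parts = 16. Expected numbers out of 2219:
  colored starchy: 2219 × 9/16 = 1248.1875
  colored waxy: 2219 × 3/16 = 416.0625
  colorless starchy: 2219 × 3/16 = 416.0625
  colorless waxy: 2219 × 1/16 = 138.6875
χ² = Σ (O − E)² / E
  colored starchy: (1325 − 1248.1875)² / 1248.1875 = 4.7270
  colored waxy: (408 − 416.0625)² / 416.0625 = 0.1562
  colorless starchy: (370 − 416.0625)² / 416.0625 = 5.0996
  colorless waxy: (116 − 138.6875)² / 138.6875 = 3.7114
χ² = 4.7270 + 0.1562 + 5.0996 + 3.7114 = 13.6942 ≈ 13.694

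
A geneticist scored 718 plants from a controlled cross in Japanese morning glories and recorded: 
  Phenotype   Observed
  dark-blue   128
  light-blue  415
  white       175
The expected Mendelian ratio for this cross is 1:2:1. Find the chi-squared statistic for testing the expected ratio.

23.624

Expected counts for N = 718 under a 1:2:1 ratio (total parts = 4):
  dark-blue: 718 × 1/4 = 179.5
  light-blue: 718 × 2/4 = 359
  white: 718 × 1/4 = 179.5
χ² = Σ (O − E)² / E
  dark-blue: (128 − 179.5)² / 179.5 = 14.7758
  light-blue: (415 − 359)² / 359 = 8.7354
  white: (175 − 179.5)² / 179.5 = 0.1128
χ² = 14.7758 + 8.7354 + 0.1128 = 23.624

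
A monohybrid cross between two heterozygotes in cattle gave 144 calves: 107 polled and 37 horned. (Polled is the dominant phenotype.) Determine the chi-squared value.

For a monohybrid cross between heterozygotes with complete dominance, the expected phenotypic ratio is 3:1.
Total ratio parts = 4. Expected numbers out of 144:
  polled: 144 × 3/4 = 108
  horned: 144 × 1/4 = 36
χ² = Σ (O − E)² / E
  polled: (107 − 108)² / 108 = 0.0093
  horned: (37 − 36)² / 36 = 0.0278
χ² = 0.0093 + 0.0278 = 0.0371 ≈ 0.037

0.037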